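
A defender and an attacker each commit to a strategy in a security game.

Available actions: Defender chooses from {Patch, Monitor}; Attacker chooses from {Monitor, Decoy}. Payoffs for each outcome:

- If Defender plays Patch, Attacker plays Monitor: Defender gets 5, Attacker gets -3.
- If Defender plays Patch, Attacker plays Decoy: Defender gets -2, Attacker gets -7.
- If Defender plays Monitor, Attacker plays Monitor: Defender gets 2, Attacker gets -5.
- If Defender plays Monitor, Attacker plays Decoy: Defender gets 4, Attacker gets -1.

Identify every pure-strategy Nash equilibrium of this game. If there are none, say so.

The pure Nash equilibria are (Patch, Monitor), (Monitor, Decoy).

(Patch, Monitor): Defender gets 5, best alternative 2; Attacker gets -3, best alternative -7. No profitable deviation — NE.
(Patch, Decoy): Defender can switch to Monitor (-2 → 4). Not NE.
(Monitor, Monitor): Defender can switch to Patch (2 → 5). Not NE.
(Monitor, Decoy): Defender gets 4, best alternative -2; Attacker gets -1, best alternative -5. No profitable deviation — NE.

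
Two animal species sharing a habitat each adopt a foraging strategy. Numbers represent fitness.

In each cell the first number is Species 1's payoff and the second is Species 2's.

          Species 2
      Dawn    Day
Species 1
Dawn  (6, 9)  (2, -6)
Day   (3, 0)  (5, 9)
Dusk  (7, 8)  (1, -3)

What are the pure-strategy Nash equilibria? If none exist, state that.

Species 1 against Dawn: payoffs 6, 3, 7 → best response Dusk.
Species 1 against Day: payoffs 2, 5, 1 → best response Day.
Species 2 against Dawn: payoffs 9, -6 → best response Dawn.
Species 2 against Day: payoffs 0, 9 → best response Day.
Species 2 against Dusk: payoffs 8, -3 → best response Dawn.
Mutual best responses: (Day, Day); (Dusk, Dawn).

(Day, Day), (Dusk, Dawn)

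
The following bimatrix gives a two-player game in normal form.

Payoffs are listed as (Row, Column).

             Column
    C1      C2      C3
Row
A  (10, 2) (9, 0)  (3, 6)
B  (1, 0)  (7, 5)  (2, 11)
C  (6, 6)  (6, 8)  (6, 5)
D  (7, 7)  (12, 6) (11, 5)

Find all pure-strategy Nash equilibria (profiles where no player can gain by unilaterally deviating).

There is no pure-strategy Nash equilibrium.

Row against C1: payoffs 10, 1, 6, 7 → best response A.
Row against C2: payoffs 9, 7, 6, 12 → best response D.
Row against C3: payoffs 3, 2, 6, 11 → best response D.
Column against A: payoffs 2, 0, 6 → best response C3.
Column against B: payoffs 0, 5, 11 → best response C3.
Column against C: payoffs 6, 8, 5 → best response C2.
Column against D: payoffs 7, 6, 5 → best response C1.
No profile is a mutual best response for all players.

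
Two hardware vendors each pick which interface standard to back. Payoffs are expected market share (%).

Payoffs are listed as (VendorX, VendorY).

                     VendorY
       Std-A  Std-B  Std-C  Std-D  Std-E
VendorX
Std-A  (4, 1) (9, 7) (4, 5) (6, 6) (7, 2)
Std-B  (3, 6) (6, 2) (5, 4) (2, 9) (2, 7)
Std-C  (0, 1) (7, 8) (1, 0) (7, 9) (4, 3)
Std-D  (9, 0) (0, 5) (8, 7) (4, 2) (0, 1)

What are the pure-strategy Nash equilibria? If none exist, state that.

The pure Nash equilibria are (Std-A, Std-B); (Std-C, Std-D); (Std-D, Std-C).

(Std-A, Std-A): VendorX can switch to Std-D (4 → 9). Not NE.
(Std-A, Std-B): VendorX gets 9, best alternative 7; VendorY gets 7, best alternative 6. No profitable deviation — NE.
(Std-A, Std-C): VendorX can switch to Std-B (4 → 5). Not NE.
(Std-A, Std-D): VendorX can switch to Std-C (6 → 7). Not NE.
(Std-A, Std-E): VendorY can switch to Std-B (2 → 7). Not NE.
(Std-B, Std-A): VendorX can switch to Std-A (3 → 4). Not NE.
(Std-B, Std-B): VendorX can switch to Std-A (6 → 9). Not NE.
(Std-B, Std-C): VendorX can switch to Std-D (5 → 8). Not NE.
(Std-B, Std-D): VendorX can switch to Std-A (2 → 6). Not NE.
(Std-B, Std-E): VendorX can switch to Std-A (2 → 7). Not NE.
(Std-C, Std-A): VendorX can switch to Std-A (0 → 4). Not NE.
(Std-C, Std-D): VendorX gets 7, best alternative 6; VendorY gets 9, best alternative 8. No profitable deviation — NE.
(Std-D, Std-C): VendorX gets 8, best alternative 5; VendorY gets 7, best alternative 5. No profitable deviation — NE.
(The remaining 7 profiles each have a profitable deviation by the same check.)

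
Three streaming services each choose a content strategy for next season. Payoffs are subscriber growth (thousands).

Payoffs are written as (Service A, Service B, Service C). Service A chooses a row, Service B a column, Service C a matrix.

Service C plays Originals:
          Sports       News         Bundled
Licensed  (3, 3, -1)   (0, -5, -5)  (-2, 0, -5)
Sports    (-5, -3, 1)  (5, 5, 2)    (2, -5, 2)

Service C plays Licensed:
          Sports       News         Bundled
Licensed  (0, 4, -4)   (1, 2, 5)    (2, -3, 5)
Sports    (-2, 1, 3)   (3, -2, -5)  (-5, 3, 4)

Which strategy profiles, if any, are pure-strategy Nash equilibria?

Pure-strategy Nash equilibria: (Licensed, Sports, Originals) and (Sports, News, Originals)

Check each profile: it is a Nash equilibrium iff no player can strictly gain by switching unilaterally.
(Licensed, Sports, Originals): Service A gets 3, best alternative -5; Service B gets 3, best alternative 0; Service C gets -1, best alternative -4. No profitable deviation — NE.
(Licensed, Sports, Licensed): Service C can switch to Originals (-4 → -1). Not NE.
(Licensed, News, Originals): Service A can switch to Sports (0 → 5). Not NE.
(Licensed, News, Licensed): Service A can switch to Sports (1 → 3). Not NE.
(Licensed, Bundled, Originals): Service A can switch to Sports (-2 → 2). Not NE.
(Licensed, Bundled, Licensed): Service B can switch to Sports (-3 → 4). Not NE.
(Sports, Sports, Originals): Service A can switch to Licensed (-5 → 3). Not NE.
(Sports, Sports, Licensed): Service A can switch to Licensed (-2 → 0). Not NE.
(Sports, News, Originals): Service A gets 5, best alternative 0; Service B gets 5, best alternative -3; Service C gets 2, best alternative -5. No profitable deviation — NE.
(Sports, News, Licensed): Service B can switch to Sports (-2 → 1). Not NE.
(The remaining 2 profiles each have a profitable deviation by the same check.)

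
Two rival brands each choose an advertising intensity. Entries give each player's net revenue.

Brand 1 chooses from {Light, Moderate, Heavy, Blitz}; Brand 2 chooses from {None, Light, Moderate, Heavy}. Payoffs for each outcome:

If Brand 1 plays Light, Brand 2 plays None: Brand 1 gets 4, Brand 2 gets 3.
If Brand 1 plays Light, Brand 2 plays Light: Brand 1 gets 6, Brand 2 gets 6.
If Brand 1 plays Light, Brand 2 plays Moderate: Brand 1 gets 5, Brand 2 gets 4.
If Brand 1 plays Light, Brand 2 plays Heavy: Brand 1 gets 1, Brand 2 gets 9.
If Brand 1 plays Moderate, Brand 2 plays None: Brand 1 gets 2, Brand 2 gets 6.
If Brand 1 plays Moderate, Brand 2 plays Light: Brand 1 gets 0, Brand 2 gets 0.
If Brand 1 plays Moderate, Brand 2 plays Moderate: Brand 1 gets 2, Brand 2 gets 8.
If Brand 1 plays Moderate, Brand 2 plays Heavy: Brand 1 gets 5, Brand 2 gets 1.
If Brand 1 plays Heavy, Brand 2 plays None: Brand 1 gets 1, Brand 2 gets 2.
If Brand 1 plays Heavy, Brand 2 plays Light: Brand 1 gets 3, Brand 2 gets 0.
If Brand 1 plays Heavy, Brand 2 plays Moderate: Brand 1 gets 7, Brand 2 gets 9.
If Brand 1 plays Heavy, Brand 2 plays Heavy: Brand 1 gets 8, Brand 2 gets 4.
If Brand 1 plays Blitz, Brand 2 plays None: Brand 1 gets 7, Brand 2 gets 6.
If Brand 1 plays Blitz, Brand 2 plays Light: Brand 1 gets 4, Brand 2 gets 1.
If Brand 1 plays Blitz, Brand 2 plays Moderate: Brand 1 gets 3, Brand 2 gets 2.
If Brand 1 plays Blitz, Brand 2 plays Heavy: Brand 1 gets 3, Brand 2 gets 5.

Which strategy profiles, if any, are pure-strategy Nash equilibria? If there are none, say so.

(Heavy, Moderate); (Blitz, None)

Check each profile: it is a Nash equilibrium iff no player can strictly gain by switching unilaterally.
(Light, None): Brand 1 can switch to Blitz (4 → 7). Not NE.
(Light, Light): Brand 2 can switch to Heavy (6 → 9). Not NE.
(Light, Moderate): Brand 1 can switch to Heavy (5 → 7). Not NE.
(Light, Heavy): Brand 1 can switch to Moderate (1 → 5). Not NE.
(Moderate, None): Brand 1 can switch to Light (2 → 4). Not NE.
(Moderate, Light): Brand 1 can switch to Light (0 → 6). Not NE.
(Moderate, Moderate): Brand 1 can switch to Light (2 → 5). Not NE.
(Moderate, Heavy): Brand 1 can switch to Heavy (5 → 8). Not NE.
(Heavy, Moderate): Brand 1 gets 7, best alternative 5; Brand 2 gets 9, best alternative 4. No profitable deviation — NE.
(Blitz, None): Brand 1 gets 7, best alternative 4; Brand 2 gets 6, best alternative 5. No profitable deviation — NE.
(The remaining 6 profiles each have a profitable deviation by the same check.)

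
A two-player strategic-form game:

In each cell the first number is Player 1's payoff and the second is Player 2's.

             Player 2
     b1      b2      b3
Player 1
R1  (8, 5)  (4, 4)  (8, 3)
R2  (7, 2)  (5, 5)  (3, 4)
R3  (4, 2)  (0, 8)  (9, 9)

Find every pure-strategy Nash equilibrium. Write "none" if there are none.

(R1, b1): Player 1 gets 8, best alternative 7; Player 2 gets 5, best alternative 4. No profitable deviation — NE.
(R1, b2): Player 1 can switch to R2 (4 → 5). Not NE.
(R1, b3): Player 1 can switch to R3 (8 → 9). Not NE.
(R2, b1): Player 1 can switch to R1 (7 → 8). Not NE.
(R2, b2): Player 1 gets 5, best alternative 4; Player 2 gets 5, best alternative 4. No profitable deviation — NE.
(R2, b3): Player 1 can switch to R1 (3 → 8). Not NE.
(R3, b1): Player 1 can switch to R1 (4 → 8). Not NE.
(R3, b2): Player 1 can switch to R1 (0 → 4). Not NE.
(R3, b3): Player 1 gets 9, best alternative 8; Player 2 gets 9, best alternative 8. No profitable deviation — NE.

Pure-strategy Nash equilibria: (R1, b1) and (R2, b2) and (R3, b3)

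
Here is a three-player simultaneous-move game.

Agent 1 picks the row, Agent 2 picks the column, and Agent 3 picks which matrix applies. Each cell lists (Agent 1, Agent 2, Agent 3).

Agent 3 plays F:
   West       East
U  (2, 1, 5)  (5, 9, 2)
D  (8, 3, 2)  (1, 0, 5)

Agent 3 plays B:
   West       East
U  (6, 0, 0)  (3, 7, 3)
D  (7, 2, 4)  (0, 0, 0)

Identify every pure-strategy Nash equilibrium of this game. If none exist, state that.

For each strategy profile, look for a profitable unilateral deviation.
(U, West, F): Agent 1 can switch to D (2 → 8). Not NE.
(U, West, B): Agent 1 can switch to D (6 → 7). Not NE.
(U, East, F): Agent 3 can switch to B (2 → 3). Not NE.
(U, East, B): Agent 1 gets 3, best alternative 0; Agent 2 gets 7, best alternative 0; Agent 3 gets 3, best alternative 2. No profitable deviation — NE.
(D, West, F): Agent 3 can switch to B (2 → 4). Not NE.
(D, West, B): Agent 1 gets 7, best alternative 6; Agent 2 gets 2, best alternative 0; Agent 3 gets 4, best alternative 2. No profitable deviation — NE.
(D, East, F): Agent 1 can switch to U (1 → 5). Not NE.
(D, East, B): Agent 1 can switch to U (0 → 3). Not NE.

Pure-strategy Nash equilibria: (U, East, B); (D, West, B)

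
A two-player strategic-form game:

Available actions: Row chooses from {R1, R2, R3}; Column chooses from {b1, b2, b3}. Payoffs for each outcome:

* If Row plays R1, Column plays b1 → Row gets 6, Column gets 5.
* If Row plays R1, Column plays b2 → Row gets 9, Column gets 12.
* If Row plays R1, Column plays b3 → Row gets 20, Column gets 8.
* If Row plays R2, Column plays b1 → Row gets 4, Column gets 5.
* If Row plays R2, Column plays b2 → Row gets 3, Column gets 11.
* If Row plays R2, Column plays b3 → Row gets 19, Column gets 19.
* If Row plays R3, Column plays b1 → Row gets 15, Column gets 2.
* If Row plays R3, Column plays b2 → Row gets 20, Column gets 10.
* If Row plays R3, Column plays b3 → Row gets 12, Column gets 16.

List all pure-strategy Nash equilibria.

(R1, b1): Row can switch to R3 (6 → 15). Not NE.
(R1, b2): Row can switch to R3 (9 → 20). Not NE.
(R1, b3): Column can switch to b2 (8 → 12). Not NE.
(R2, b1): Row can switch to R1 (4 → 6). Not NE.
(R2, b2): Row can switch to R1 (3 → 9). Not NE.
(R2, b3): Row can switch to R1 (19 → 20). Not NE.
(R3, b1): Column can switch to b2 (2 → 10). Not NE.
(R3, b2): Column can switch to b3 (10 → 16). Not NE.
(R3, b3): Row can switch to R1 (12 → 20). Not NE.

No pure-strategy Nash equilibrium.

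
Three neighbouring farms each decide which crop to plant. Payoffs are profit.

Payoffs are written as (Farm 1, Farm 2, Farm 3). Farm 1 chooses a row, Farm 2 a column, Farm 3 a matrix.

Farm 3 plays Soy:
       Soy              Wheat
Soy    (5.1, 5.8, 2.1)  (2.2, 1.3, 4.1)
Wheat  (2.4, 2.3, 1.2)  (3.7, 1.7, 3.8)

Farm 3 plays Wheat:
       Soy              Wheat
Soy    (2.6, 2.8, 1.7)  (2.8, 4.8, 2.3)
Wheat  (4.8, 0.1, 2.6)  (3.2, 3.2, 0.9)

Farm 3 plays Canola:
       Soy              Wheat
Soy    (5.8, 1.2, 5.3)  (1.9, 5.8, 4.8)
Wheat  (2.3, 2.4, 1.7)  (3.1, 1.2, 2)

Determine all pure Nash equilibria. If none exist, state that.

Farm 1 against (Soy, Soy): payoffs 5.1, 2.4 → best response Soy.
Farm 1 against (Soy, Wheat): payoffs 2.6, 4.8 → best response Wheat.
Farm 1 against (Soy, Canola): payoffs 5.8, 2.3 → best response Soy.
Farm 1 against (Wheat, Soy): payoffs 2.2, 3.7 → best response Wheat.
Farm 1 against (Wheat, Wheat): payoffs 2.8, 3.2 → best response Wheat.
Farm 1 against (Wheat, Canola): payoffs 1.9, 3.1 → best response Wheat.
Farm 2 against (Soy, Soy): payoffs 5.8, 1.3 → best response Soy.
Farm 2 against (Soy, Wheat): payoffs 2.8, 4.8 → best response Wheat.
Farm 2 against (Soy, Canola): payoffs 1.2, 5.8 → best response Wheat.
Farm 2 against (Wheat, Soy): payoffs 2.3, 1.7 → best response Soy.
Farm 2 against (Wheat, Wheat): payoffs 0.1, 3.2 → best response Wheat.
Farm 2 against (Wheat, Canola): payoffs 2.4, 1.2 → best response Soy.
Farm 3 against (Soy, Soy): payoffs 2.1, 1.7, 5.3 → best response Canola.
Farm 3 against (Soy, Wheat): payoffs 4.1, 2.3, 4.8 → best response Canola.
Farm 3 against (Wheat, Soy): payoffs 1.2, 2.6, 1.7 → best response Wheat.
Farm 3 against (Wheat, Wheat): payoffs 3.8, 0.9, 2 → best response Soy.
No profile is a mutual best response for all players.

No pure-strategy Nash equilibrium.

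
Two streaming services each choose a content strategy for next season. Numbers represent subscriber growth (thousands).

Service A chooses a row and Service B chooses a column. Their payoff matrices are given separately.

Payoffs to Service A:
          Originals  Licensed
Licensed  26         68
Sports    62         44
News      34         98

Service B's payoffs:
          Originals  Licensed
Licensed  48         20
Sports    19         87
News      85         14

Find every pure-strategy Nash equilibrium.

Service A against Originals: payoffs 26, 62, 34 → best response Sports.
Service A against Licensed: payoffs 68, 44, 98 → best response News.
Service B against Licensed: payoffs 48, 20 → best response Originals.
Service B against Sports: payoffs 19, 87 → best response Licensed.
Service B against News: payoffs 85, 14 → best response Originals.
No profile is a mutual best response for all players.

This game has no pure Nash equilibrium.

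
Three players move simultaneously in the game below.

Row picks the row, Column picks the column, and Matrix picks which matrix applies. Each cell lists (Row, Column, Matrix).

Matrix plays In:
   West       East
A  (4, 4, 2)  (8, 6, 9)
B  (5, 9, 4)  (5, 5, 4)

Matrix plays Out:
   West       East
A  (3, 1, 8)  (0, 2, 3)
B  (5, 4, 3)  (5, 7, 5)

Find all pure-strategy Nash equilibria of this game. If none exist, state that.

Pure-strategy Nash equilibria: (A, East, In); (B, West, In); (B, East, Out)

Mark each player's best response to every combination of opponents' strategies; a profile where every player is best-responding is a pure Nash equilibrium.
Row against (West, In): payoffs 4, 5 → best response B.
Row against (West, Out): payoffs 3, 5 → best response B.
Row against (East, In): payoffs 8, 5 → best response A.
Row against (East, Out): payoffs 0, 5 → best response B.
Column against (A, In): payoffs 4, 6 → best response East.
Column against (A, Out): payoffs 1, 2 → best response East.
Column against (B, In): payoffs 9, 5 → best response West.
Column against (B, Out): payoffs 4, 7 → best response East.
Matrix against (A, West): payoffs 2, 8 → best response Out.
Matrix against (A, East): payoffs 9, 3 → best response In.
Matrix against (B, West): payoffs 4, 3 → best response In.
Matrix against (B, East): payoffs 4, 5 → best response Out.
Mutual best responses: (A, East, In); (B, West, In); (B, East, Out).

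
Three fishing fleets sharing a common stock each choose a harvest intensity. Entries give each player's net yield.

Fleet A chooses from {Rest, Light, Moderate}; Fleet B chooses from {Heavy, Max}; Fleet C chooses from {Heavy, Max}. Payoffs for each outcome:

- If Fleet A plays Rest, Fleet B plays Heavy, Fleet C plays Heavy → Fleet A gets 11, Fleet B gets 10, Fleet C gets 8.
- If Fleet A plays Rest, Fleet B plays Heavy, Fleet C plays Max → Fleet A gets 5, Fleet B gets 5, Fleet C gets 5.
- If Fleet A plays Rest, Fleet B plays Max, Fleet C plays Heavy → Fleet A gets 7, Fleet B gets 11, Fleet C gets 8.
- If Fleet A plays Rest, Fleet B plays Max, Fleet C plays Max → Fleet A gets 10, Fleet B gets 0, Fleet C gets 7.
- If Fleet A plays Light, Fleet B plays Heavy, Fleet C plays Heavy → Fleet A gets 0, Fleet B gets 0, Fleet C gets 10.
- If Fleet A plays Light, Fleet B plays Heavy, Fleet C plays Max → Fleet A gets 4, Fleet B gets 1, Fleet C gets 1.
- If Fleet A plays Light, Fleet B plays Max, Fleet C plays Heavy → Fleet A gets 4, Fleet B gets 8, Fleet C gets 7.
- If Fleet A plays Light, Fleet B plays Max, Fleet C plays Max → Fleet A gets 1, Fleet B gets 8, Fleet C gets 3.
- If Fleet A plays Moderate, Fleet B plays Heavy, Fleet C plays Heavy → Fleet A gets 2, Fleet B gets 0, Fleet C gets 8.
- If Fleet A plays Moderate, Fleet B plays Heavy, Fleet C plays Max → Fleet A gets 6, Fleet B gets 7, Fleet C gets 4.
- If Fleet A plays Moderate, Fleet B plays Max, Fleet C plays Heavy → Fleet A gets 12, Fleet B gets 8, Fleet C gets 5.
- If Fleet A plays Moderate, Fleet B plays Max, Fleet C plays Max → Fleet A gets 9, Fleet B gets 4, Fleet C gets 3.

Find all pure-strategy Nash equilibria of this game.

(Moderate, Max, Heavy)

(Rest, Heavy, Heavy): Fleet B can switch to Max (10 → 11). Not NE.
(Rest, Heavy, Max): Fleet A can switch to Moderate (5 → 6). Not NE.
(Rest, Max, Heavy): Fleet A can switch to Moderate (7 → 12). Not NE.
(Rest, Max, Max): Fleet B can switch to Heavy (0 → 5). Not NE.
(Light, Heavy, Heavy): Fleet A can switch to Rest (0 → 11). Not NE.
(Light, Heavy, Max): Fleet A can switch to Rest (4 → 5). Not NE.
(Light, Max, Heavy): Fleet A can switch to Rest (4 → 7). Not NE.
(Light, Max, Max): Fleet A can switch to Rest (1 → 10). Not NE.
(Moderate, Heavy, Heavy): Fleet A can switch to Rest (2 → 11). Not NE.
(Moderate, Heavy, Max): Fleet C can switch to Heavy (4 → 8). Not NE.
(Moderate, Max, Heavy): Fleet A gets 12, best alternative 7; Fleet B gets 8, best alternative 0; Fleet C gets 5, best alternative 3. No profitable deviation — NE.
(The remaining 1 profile has a profitable deviation by the same check.)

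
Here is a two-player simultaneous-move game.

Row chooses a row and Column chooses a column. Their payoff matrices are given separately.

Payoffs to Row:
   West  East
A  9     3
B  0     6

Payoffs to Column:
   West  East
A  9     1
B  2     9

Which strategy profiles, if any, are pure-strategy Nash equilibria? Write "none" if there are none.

(A, West): Row gets 9, best alternative 0; Column gets 9, best alternative 1. No profitable deviation — NE.
(A, East): Row can switch to B (3 → 6). Not NE.
(B, West): Row can switch to A (0 → 9). Not NE.
(B, East): Row gets 6, best alternative 3; Column gets 9, best alternative 2. No profitable deviation — NE.

(A, West); (B, East)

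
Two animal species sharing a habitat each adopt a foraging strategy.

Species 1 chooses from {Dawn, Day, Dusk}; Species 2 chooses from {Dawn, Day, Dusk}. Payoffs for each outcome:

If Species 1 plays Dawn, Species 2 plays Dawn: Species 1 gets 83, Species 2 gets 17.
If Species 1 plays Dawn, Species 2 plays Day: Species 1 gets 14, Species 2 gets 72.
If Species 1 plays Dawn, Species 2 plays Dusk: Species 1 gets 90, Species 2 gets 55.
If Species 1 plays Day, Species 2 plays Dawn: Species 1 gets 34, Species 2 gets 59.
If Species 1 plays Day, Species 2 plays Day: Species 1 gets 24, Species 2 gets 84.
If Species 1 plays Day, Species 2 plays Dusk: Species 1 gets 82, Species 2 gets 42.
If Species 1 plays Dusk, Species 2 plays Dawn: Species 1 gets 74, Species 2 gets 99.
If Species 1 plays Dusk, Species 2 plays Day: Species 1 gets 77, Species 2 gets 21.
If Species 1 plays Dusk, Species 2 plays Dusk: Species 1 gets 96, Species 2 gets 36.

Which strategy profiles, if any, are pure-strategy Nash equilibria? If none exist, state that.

There is no pure-strategy Nash equilibrium.

Species 1 against Dawn: payoffs 83, 34, 74 → best response Dawn.
Species 1 against Day: payoffs 14, 24, 77 → best response Dusk.
Species 1 against Dusk: payoffs 90, 82, 96 → best response Dusk.
Species 2 against Dawn: payoffs 17, 72, 55 → best response Day.
Species 2 against Day: payoffs 59, 84, 42 → best response Day.
Species 2 against Dusk: payoffs 99, 21, 36 → best response Dawn.
No profile is a mutual best response for all players.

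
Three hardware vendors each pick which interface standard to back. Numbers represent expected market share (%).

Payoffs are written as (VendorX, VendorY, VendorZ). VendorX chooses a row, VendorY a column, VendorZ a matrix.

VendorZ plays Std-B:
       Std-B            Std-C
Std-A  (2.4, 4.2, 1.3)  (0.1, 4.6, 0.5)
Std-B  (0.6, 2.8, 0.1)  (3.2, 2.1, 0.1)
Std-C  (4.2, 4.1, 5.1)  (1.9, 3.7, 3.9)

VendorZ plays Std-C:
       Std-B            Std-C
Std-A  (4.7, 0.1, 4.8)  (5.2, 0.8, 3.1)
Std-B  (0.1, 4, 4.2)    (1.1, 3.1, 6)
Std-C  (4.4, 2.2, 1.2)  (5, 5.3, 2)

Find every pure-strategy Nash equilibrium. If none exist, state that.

(Std-A, Std-C, Std-C), (Std-C, Std-B, Std-B)

(Std-A, Std-B, Std-B): VendorX can switch to Std-C (2.4 → 4.2). Not NE.
(Std-A, Std-B, Std-C): VendorY can switch to Std-C (0.1 → 0.8). Not NE.
(Std-A, Std-C, Std-B): VendorX can switch to Std-B (0.1 → 3.2). Not NE.
(Std-A, Std-C, Std-C): VendorX gets 5.2, best alternative 5; VendorY gets 0.8, best alternative 0.1; VendorZ gets 3.1, best alternative 0.5. No profitable deviation — NE.
(Std-B, Std-B, Std-B): VendorX can switch to Std-A (0.6 → 2.4). Not NE.
(Std-B, Std-B, Std-C): VendorX can switch to Std-A (0.1 → 4.7). Not NE.
(Std-B, Std-C, Std-B): VendorY can switch to Std-B (2.1 → 2.8). Not NE.
(Std-B, Std-C, Std-C): VendorX can switch to Std-A (1.1 → 5.2). Not NE.
(Std-C, Std-B, Std-B): VendorX gets 4.2, best alternative 2.4; VendorY gets 4.1, best alternative 3.7; VendorZ gets 5.1, best alternative 1.2. No profitable deviation — NE.
(Std-C, Std-B, Std-C): VendorX can switch to Std-A (4.4 → 4.7). Not NE.
(The remaining 2 profiles each have a profitable deviation by the same check.)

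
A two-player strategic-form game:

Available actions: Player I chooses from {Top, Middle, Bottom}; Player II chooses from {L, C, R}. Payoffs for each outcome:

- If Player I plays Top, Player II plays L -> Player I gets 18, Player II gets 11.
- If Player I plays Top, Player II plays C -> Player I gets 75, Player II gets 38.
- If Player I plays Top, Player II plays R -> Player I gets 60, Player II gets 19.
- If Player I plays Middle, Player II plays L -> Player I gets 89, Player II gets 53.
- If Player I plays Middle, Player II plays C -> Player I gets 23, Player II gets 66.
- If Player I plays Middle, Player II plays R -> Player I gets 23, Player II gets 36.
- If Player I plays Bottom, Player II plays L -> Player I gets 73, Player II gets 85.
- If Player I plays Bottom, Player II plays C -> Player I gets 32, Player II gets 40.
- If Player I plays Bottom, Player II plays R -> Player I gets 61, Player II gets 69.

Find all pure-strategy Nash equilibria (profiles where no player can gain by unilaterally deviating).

Player I against L: payoffs 18, 89, 73 → best response Middle.
Player I against C: payoffs 75, 23, 32 → best response Top.
Player I against R: payoffs 60, 23, 61 → best response Bottom.
Player II against Top: payoffs 11, 38, 19 → best response C.
Player II against Middle: payoffs 53, 66, 36 → best response C.
Player II against Bottom: payoffs 85, 40, 69 → best response L.
Mutual best responses: (Top, C).

The unique pure-strategy Nash equilibrium is (Top, C).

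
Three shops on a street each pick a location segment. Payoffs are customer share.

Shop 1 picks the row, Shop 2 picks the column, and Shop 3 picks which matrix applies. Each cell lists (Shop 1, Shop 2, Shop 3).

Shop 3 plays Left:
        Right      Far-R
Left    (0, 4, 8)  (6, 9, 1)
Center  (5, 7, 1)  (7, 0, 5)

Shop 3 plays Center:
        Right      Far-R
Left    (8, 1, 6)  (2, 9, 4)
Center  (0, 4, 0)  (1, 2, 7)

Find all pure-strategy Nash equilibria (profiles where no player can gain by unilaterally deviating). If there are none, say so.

(Left, Far-R, Center); (Center, Right, Left)

For each player, find the best response to each opponent profile; mutual best responses are the pure NE.
Shop 1 against (Right, Left): payoffs 0, 5 → best response Center.
Shop 1 against (Right, Center): payoffs 8, 0 → best response Left.
Shop 1 against (Far-R, Left): payoffs 6, 7 → best response Center.
Shop 1 against (Far-R, Center): payoffs 2, 1 → best response Left.
Shop 2 against (Left, Left): payoffs 4, 9 → best response Far-R.
Shop 2 against (Left, Center): payoffs 1, 9 → best response Far-R.
Shop 2 against (Center, Left): payoffs 7, 0 → best response Right.
Shop 2 against (Center, Center): payoffs 4, 2 → best response Right.
Shop 3 against (Left, Right): payoffs 8, 6 → best response Left.
Shop 3 against (Left, Far-R): payoffs 1, 4 → best response Center.
Shop 3 against (Center, Right): payoffs 1, 0 → best response Left.
Shop 3 against (Center, Far-R): payoffs 5, 7 → best response Center.
Mutual best responses: (Left, Far-R, Center); (Center, Right, Left).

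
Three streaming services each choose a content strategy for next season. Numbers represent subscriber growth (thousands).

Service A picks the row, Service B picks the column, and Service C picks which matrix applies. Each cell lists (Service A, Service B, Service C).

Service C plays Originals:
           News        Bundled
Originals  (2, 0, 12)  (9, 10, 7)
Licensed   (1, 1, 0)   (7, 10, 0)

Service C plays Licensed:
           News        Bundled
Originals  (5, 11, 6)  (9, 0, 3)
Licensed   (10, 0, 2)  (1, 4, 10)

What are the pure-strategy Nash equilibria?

Pure NE: (Originals, Bundled, Originals)

Service A against (News, Originals): payoffs 2, 1 → best response Originals.
Service A against (News, Licensed): payoffs 5, 10 → best response Licensed.
Service A against (Bundled, Originals): payoffs 9, 7 → best response Originals.
Service A against (Bundled, Licensed): payoffs 9, 1 → best response Originals.
Service B against (Originals, Originals): payoffs 0, 10 → best response Bundled.
Service B against (Originals, Licensed): payoffs 11, 0 → best response News.
Service B against (Licensed, Originals): payoffs 1, 10 → best response Bundled.
Service B against (Licensed, Licensed): payoffs 0, 4 → best response Bundled.
Service C against (Originals, News): payoffs 12, 6 → best response Originals.
Service C against (Originals, Bundled): payoffs 7, 3 → best response Originals.
Service C against (Licensed, News): payoffs 0, 2 → best response Licensed.
Service C against (Licensed, Bundled): payoffs 0, 10 → best response Licensed.
Mutual best responses: (Originals, Bundled, Originals).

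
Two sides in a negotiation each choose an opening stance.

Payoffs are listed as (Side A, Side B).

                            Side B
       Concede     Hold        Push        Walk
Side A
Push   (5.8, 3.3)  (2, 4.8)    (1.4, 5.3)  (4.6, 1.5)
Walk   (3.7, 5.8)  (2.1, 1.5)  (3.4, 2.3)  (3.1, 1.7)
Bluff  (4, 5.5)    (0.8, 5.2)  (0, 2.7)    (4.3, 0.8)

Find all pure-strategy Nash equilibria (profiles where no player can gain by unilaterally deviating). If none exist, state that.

(Push, Concede): Side B can switch to Hold (3.3 → 4.8). Not NE.
(Push, Hold): Side A can switch to Walk (2 → 2.1). Not NE.
(Push, Push): Side A can switch to Walk (1.4 → 3.4). Not NE.
(Push, Walk): Side B can switch to Concede (1.5 → 3.3). Not NE.
(Walk, Concede): Side A can switch to Push (3.7 → 5.8). Not NE.
(Walk, Hold): Side B can switch to Concede (1.5 → 5.8). Not NE.
(Walk, Push): Side B can switch to Concede (2.3 → 5.8). Not NE.
(Walk, Walk): Side A can switch to Push (3.1 → 4.6). Not NE.
(Bluff, Concede): Side A can switch to Push (4 → 5.8). Not NE.
(Bluff, Hold): Side A can switch to Push (0.8 → 2). Not NE.
(The remaining 2 profiles each have a profitable deviation by the same check.)

No pure-strategy Nash equilibrium.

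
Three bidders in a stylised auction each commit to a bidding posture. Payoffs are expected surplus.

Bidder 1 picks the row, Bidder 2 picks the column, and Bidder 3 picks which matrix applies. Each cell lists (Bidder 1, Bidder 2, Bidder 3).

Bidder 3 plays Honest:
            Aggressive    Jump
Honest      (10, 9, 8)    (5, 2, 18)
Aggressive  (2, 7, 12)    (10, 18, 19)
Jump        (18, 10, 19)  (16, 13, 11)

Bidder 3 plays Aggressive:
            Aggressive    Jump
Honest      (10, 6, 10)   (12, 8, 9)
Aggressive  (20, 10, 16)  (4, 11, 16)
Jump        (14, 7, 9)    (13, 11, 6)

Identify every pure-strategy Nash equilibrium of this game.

The unique pure-strategy Nash equilibrium is (Jump, Jump, Honest).

Bidder 1 against (Aggressive, Honest): payoffs 10, 2, 18 → best response Jump.
Bidder 1 against (Aggressive, Aggressive): payoffs 10, 20, 14 → best response Aggressive.
Bidder 1 against (Jump, Honest): payoffs 5, 10, 16 → best response Jump.
Bidder 1 against (Jump, Aggressive): payoffs 12, 4, 13 → best response Jump.
Bidder 2 against (Honest, Honest): payoffs 9, 2 → best response Aggressive.
Bidder 2 against (Honest, Aggressive): payoffs 6, 8 → best response Jump.
Bidder 2 against (Aggressive, Honest): payoffs 7, 18 → best response Jump.
Bidder 2 against (Aggressive, Aggressive): payoffs 10, 11 → best response Jump.
Bidder 2 against (Jump, Honest): payoffs 10, 13 → best response Jump.
Bidder 2 against (Jump, Aggressive): payoffs 7, 11 → best response Jump.
Bidder 3 against (Honest, Aggressive): payoffs 8, 10 → best response Aggressive.
Bidder 3 against (Honest, Jump): payoffs 18, 9 → best response Honest.
Bidder 3 against (Aggressive, Aggressive): payoffs 12, 16 → best response Aggressive.
Bidder 3 against (Aggressive, Jump): payoffs 19, 16 → best response Honest.
Bidder 3 against (Jump, Aggressive): payoffs 19, 9 → best response Honest.
Bidder 3 against (Jump, Jump): payoffs 11, 6 → best response Honest.
Mutual best responses: (Jump, Jump, Honest).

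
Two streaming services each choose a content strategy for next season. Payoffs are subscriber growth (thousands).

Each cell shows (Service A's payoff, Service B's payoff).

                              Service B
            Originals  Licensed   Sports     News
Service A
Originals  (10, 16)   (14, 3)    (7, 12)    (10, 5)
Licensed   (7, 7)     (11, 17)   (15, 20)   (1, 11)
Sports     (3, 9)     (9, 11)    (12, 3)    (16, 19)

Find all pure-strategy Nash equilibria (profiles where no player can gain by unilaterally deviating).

Pure-strategy Nash equilibria: (Originals, Originals); (Licensed, Sports); (Sports, News)

Service A against Originals: payoffs 10, 7, 3 → best response Originals.
Service A against Licensed: payoffs 14, 11, 9 → best response Originals.
Service A against Sports: payoffs 7, 15, 12 → best response Licensed.
Service A against News: payoffs 10, 1, 16 → best response Sports.
Service B against Originals: payoffs 16, 3, 12, 5 → best response Originals.
Service B against Licensed: payoffs 7, 17, 20, 11 → best response Sports.
Service B against Sports: payoffs 9, 11, 3, 19 → best response News.
Mutual best responses: (Originals, Originals); (Licensed, Sports); (Sports, News).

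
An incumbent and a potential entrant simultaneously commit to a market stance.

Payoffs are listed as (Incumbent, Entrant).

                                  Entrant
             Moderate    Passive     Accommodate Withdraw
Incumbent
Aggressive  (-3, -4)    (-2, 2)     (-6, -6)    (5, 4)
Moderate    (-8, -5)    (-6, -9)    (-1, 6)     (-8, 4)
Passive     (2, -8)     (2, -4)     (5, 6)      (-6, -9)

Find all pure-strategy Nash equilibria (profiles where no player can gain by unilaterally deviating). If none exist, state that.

Pure-strategy Nash equilibria: (Aggressive, Withdraw); (Passive, Accommodate)

For each strategy profile, look for a profitable unilateral deviation.
(Aggressive, Moderate): Incumbent can switch to Passive (-3 → 2). Not NE.
(Aggressive, Passive): Incumbent can switch to Passive (-2 → 2). Not NE.
(Aggressive, Accommodate): Incumbent can switch to Moderate (-6 → -1). Not NE.
(Aggressive, Withdraw): Incumbent gets 5, best alternative -6; Entrant gets 4, best alternative 2. No profitable deviation — NE.
(Moderate, Moderate): Incumbent can switch to Aggressive (-8 → -3). Not NE.
(Moderate, Passive): Incumbent can switch to Aggressive (-6 → -2). Not NE.
(Moderate, Accommodate): Incumbent can switch to Passive (-1 → 5). Not NE.
(Moderate, Withdraw): Incumbent can switch to Aggressive (-8 → 5). Not NE.
(Passive, Moderate): Entrant can switch to Passive (-8 → -4). Not NE.
(Passive, Passive): Entrant can switch to Accommodate (-4 → 6). Not NE.
(Passive, Accommodate): Incumbent gets 5, best alternative -1; Entrant gets 6, best alternative -4. No profitable deviation — NE.
(Passive, Withdraw): Incumbent can switch to Aggressive (-6 → 5). Not NE.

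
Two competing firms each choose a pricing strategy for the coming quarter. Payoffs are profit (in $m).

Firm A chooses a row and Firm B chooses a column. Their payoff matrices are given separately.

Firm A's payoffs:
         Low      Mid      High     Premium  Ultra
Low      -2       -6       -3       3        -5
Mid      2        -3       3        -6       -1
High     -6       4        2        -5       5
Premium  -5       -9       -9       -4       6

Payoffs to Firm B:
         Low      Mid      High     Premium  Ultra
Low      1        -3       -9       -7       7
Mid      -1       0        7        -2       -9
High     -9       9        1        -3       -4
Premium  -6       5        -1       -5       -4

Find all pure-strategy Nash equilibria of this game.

(Low, Low): Firm A can switch to Mid (-2 → 2). Not NE.
(Low, Mid): Firm A can switch to Mid (-6 → -3). Not NE.
(Low, High): Firm A can switch to Mid (-3 → 3). Not NE.
(Low, Premium): Firm B can switch to Low (-7 → 1). Not NE.
(Low, Ultra): Firm A can switch to Mid (-5 → -1). Not NE.
(Mid, Low): Firm B can switch to Mid (-1 → 0). Not NE.
(Mid, High): Firm A gets 3, best alternative 2; Firm B gets 7, best alternative 0. No profitable deviation — NE.
(High, Mid): Firm A gets 4, best alternative -3; Firm B gets 9, best alternative 1. No profitable deviation — NE.
(The remaining 12 profiles each have a profitable deviation by the same check.)

Pure-strategy Nash equilibria: (Mid, High) and (High, Mid)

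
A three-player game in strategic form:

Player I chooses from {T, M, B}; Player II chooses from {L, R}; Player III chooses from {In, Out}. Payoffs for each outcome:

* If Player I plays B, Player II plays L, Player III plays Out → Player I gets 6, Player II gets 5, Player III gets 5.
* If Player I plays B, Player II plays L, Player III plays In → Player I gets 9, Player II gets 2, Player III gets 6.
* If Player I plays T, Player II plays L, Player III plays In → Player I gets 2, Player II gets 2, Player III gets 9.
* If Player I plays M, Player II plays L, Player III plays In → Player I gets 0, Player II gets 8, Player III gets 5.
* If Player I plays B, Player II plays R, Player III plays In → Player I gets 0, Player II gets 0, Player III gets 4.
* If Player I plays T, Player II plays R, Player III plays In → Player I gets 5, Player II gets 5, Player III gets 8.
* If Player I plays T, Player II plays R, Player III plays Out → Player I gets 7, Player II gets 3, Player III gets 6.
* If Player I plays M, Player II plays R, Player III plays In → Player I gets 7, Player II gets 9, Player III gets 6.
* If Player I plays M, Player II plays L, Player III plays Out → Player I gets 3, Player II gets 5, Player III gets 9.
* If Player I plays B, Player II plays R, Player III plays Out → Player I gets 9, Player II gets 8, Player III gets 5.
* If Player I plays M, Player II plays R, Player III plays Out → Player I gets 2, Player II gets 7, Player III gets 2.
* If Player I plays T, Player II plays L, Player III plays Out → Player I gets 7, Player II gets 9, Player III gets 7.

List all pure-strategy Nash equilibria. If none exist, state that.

Player I against (L, In): payoffs 2, 0, 9 → best response B.
Player I against (L, Out): payoffs 7, 3, 6 → best response T.
Player I against (R, In): payoffs 5, 7, 0 → best response M.
Player I against (R, Out): payoffs 7, 2, 9 → best response B.
Player II against (T, In): payoffs 2, 5 → best response R.
Player II against (T, Out): payoffs 9, 3 → best response L.
Player II against (M, In): payoffs 8, 9 → best response R.
Player II against (M, Out): payoffs 5, 7 → best response R.
Player II against (B, In): payoffs 2, 0 → best response L.
Player II against (B, Out): payoffs 5, 8 → best response R.
Player III against (T, L): payoffs 9, 7 → best response In.
Player III against (T, R): payoffs 8, 6 → best response In.
Player III against (M, L): payoffs 5, 9 → best response Out.
Player III against (M, R): payoffs 6, 2 → best response In.
Player III against (B, L): payoffs 6, 5 → best response In.
Player III against (B, R): payoffs 4, 5 → best response Out.
Mutual best responses: (M, R, In); (B, L, In); (B, R, Out).

(M, R, In), (B, L, In), (B, R, Out)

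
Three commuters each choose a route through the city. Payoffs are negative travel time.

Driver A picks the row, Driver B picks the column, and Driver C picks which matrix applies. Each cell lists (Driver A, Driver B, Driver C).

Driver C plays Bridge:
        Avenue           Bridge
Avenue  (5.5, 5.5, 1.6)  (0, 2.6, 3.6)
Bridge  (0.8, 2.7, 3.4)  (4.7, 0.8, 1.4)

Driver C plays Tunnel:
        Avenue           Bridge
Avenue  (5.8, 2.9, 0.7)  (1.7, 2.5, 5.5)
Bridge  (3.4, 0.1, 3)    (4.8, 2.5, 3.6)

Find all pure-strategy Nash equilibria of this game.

Pure-strategy Nash equilibria: (Avenue, Avenue, Bridge), (Bridge, Bridge, Tunnel)

Driver A against (Avenue, Bridge): payoffs 5.5, 0.8 → best response Avenue.
Driver A against (Avenue, Tunnel): payoffs 5.8, 3.4 → best response Avenue.
Driver A against (Bridge, Bridge): payoffs 0, 4.7 → best response Bridge.
Driver A against (Bridge, Tunnel): payoffs 1.7, 4.8 → best response Bridge.
Driver B against (Avenue, Bridge): payoffs 5.5, 2.6 → best response Avenue.
Driver B against (Avenue, Tunnel): payoffs 2.9, 2.5 → best response Avenue.
Driver B against (Bridge, Bridge): payoffs 2.7, 0.8 → best response Avenue.
Driver B against (Bridge, Tunnel): payoffs 0.1, 2.5 → best response Bridge.
Driver C against (Avenue, Avenue): payoffs 1.6, 0.7 → best response Bridge.
Driver C against (Avenue, Bridge): payoffs 3.6, 5.5 → best response Tunnel.
Driver C against (Bridge, Avenue): payoffs 3.4, 3 → best response Bridge.
Driver C against (Bridge, Bridge): payoffs 1.4, 3.6 → best response Tunnel.
Mutual best responses: (Avenue, Avenue, Bridge); (Bridge, Bridge, Tunnel).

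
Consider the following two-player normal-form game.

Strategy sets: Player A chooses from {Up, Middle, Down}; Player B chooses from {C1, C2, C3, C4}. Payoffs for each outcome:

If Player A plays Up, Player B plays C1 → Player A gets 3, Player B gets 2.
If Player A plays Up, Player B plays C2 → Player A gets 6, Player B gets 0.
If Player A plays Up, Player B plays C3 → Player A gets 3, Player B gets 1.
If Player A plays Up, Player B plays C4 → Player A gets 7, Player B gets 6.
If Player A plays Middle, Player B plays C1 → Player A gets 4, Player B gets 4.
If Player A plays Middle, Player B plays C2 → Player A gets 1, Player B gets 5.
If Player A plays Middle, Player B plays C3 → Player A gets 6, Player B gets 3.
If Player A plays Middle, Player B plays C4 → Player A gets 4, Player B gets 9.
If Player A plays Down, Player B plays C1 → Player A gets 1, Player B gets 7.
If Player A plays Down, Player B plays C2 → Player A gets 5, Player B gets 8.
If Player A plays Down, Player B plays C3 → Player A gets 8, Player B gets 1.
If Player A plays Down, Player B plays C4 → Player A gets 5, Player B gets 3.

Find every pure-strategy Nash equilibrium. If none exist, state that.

(Up, C4)

(Up, C1): Player A can switch to Middle (3 → 4). Not NE.
(Up, C2): Player B can switch to C1 (0 → 2). Not NE.
(Up, C3): Player A can switch to Middle (3 → 6). Not NE.
(Up, C4): Player A gets 7, best alternative 5; Player B gets 6, best alternative 2. No profitable deviation — NE.
(Middle, C1): Player B can switch to C2 (4 → 5). Not NE.
(Middle, C2): Player A can switch to Up (1 → 6). Not NE.
(Middle, C3): Player A can switch to Down (6 → 8). Not NE.
(The remaining 5 profiles each have a profitable deviation by the same check.)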